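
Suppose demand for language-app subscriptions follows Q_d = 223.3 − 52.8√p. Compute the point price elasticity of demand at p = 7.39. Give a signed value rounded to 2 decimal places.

dQ_d/dp = −52.8/(2√p) = -9.7114. At p = 7.39, Q_d = 79.7656.
Ed = (dQ_d/dp)·(p/Q_d) = (-9.7114) × (7.39/79.7656) = -0.8997…

-0.90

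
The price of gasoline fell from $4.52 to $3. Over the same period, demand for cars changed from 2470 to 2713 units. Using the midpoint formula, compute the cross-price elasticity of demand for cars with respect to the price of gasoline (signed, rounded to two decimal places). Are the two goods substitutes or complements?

-0.23; complements

%ΔQ_{cars} = (2713 − 2470)/avg = 243/2591.5 = 0.093768…
%ΔP_{gasoline} = (3 − 4.52)/avg = -1.52/3.76 = -0.404255…
E_cross = (243/2591.5) / (-1.52/3.76) = -0.2319…
E_cross < 0 ⇒ the goods are complements.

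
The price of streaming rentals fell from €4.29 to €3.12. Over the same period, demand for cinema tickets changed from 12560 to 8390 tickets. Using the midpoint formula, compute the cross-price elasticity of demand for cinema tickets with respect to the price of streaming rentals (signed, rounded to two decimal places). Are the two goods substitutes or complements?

1.26; substitutes

%ΔQ_{cinema tickets} = (8390 − 12560)/avg = -4170/10475 = -0.398090…
%ΔP_{streaming rentals} = (3.12 − 4.29)/avg = -1.17/3.705 = -0.315789…
E_cross = (-4170/10475) / (-1.17/3.705) = 1.2606…
E_cross > 0 ⇒ the goods are substitutes.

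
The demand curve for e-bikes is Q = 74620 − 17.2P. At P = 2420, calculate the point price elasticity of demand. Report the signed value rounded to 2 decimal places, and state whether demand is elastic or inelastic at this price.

-1.26; elastic

dQ/dP = −17.2. At P = 2420, Q = 74620 − 17.2(2420) = 32996.
Ed = (dQ/dP)·(P/Q) = −17.2 × (2420/32996) = -1.2614…
|Ed| = 1.26 > 1, so demand is elastic.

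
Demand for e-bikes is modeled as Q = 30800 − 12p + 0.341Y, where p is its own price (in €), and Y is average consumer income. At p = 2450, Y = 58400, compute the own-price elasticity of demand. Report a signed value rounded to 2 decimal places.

At the given values, Q = 30800 − 12(2450) + 0.341(58400) = 21314.4.
∂Q/∂p = −12.
E = (-12) × (2450/21314.4) = -1.3793…

-1.38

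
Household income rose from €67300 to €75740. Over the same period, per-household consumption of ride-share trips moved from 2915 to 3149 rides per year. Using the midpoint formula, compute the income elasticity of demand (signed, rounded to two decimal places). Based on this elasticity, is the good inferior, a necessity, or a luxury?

0.65; necessity

%ΔQ = (3149 − 2915)/[( 2915 + 3149)/2] = 234/3032 = 0.077176…
%ΔIncome = (75740 − 67300)/[( 67300 + 75740)/2] = 8440/71520 = 0.118008…
E_income = (234/3032) / (8440/71520) = 0.6539…
0 < E_income < 1 ⇒ normal good, necessity.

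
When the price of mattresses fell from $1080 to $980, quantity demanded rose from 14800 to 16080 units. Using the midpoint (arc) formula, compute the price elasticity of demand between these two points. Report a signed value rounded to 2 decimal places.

-0.85

%ΔQ = (16080 − 14800) / [(14800 + 16080)/2] = 1280/15440 = 0.082901…
%ΔP = (980 − 1080) / [(1080 + 980)/2] = -100/1030 = -0.097087…
Arc Ed = %ΔQ / %ΔP = (1280/15440) / (-100/1030) = -0.8538…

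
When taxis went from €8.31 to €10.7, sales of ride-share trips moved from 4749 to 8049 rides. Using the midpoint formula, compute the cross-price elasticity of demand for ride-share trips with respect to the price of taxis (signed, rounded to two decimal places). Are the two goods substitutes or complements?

2.05; substitutes

%ΔQ_{ride-share trips} = (8049 − 4749)/avg = 3300/6399 = 0.515705…
%ΔP_{taxis} = (10.7 − 8.31)/avg = 2.39/9.505 = 0.251446…
E_cross = (3300/6399) / (2.39/9.505) = 2.0509…
E_cross > 0 ⇒ the goods are substitutes.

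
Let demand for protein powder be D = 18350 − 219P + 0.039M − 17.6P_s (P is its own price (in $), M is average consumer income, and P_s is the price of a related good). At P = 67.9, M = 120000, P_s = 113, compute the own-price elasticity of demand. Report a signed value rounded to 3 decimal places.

At the given values, D = 18350 − 219(67.9) + 0.039(120000) − 17.6(113) = 6171.1.
∂D/∂P = −219.
E = (-219) × (67.9/6171.1) = -2.40963…

-2.410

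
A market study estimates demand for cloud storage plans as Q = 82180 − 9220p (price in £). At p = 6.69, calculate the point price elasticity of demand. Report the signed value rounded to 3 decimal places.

dQ/dp = −9220. At p = 6.69, Q = 82180 − 9220(6.69) = 20498.2.
Ed = (dQ/dp)·(p/Q) = −9220 × (6.69/20498.2) = -3.00913…

-3.009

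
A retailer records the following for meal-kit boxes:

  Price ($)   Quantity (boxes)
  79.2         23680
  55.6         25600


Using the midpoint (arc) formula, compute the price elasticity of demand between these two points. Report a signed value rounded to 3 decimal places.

%ΔQ = (25600 − 23680) / [(23680 + 25600)/2] = 1920/24640 = 0.077922…
%ΔP = (55.6 − 79.2) / [(79.2 + 55.6)/2] = -23.6/67.4 = -0.350148…
Arc Ed = %ΔQ / %ΔP = (1920/24640) / (-23.6/67.4) = -0.22254…

-0.223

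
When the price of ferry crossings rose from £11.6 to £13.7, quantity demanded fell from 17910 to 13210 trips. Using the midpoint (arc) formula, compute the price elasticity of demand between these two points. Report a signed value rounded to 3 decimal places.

-1.820

%ΔQ = (13210 − 17910) / [(17910 + 13210)/2] = -4700/15560 = -0.302056…
%ΔP = (13.7 − 11.6) / [(11.6 + 13.7)/2] = 2.1/12.65 = 0.166007…
Arc Ed = %ΔQ / %ΔP = (-4700/15560) / (2.1/12.65) = -1.81953…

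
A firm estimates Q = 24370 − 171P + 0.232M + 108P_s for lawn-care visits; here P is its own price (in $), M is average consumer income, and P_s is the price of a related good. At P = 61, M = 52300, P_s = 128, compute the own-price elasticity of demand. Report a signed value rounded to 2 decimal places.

-0.26

At the given values, Q = 24370 − 171(61) + 0.232(52300) + 108(128) = 39896.6.
∂Q/∂P = −171.
E = (-171) × (61/39896.6) = -0.2614…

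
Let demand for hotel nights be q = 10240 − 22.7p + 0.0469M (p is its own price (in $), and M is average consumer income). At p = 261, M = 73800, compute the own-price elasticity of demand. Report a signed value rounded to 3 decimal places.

-0.762

At the given values, q = 10240 − 22.7(261) + 0.0469(73800) = 7776.52.
∂q/∂p = −22.7.
E = (-22.7) × (261/7776.52) = -0.76187…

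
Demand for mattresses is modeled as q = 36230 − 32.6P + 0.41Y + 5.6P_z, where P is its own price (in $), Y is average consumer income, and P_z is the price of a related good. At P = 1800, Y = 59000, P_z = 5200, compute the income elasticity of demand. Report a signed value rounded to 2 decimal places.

0.78

At the given values, q = 36230 − 32.6(1800) + 0.41(59000) + 5.6(5200) = 30860.
∂q/∂Y = 0.41.
E = (0.41) × (59000/30860) = 0.7838…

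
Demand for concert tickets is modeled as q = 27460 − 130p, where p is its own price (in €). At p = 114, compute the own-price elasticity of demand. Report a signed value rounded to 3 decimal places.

At the given values, q = 27460 − 130(114) = 12640.
∂q/∂p = −130.
E = (-130) × (114/12640) = -1.17246…

-1.172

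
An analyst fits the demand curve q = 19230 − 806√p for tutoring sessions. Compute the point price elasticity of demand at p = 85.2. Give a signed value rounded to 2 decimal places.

-0.32

dq/dp = −806/(2√p) = -43.6602. At p = 85.2, q = 11790.3.
Ed = (dq/dp)·(p/q) = (-43.6602) × (85.2/11790.3) = -0.3155…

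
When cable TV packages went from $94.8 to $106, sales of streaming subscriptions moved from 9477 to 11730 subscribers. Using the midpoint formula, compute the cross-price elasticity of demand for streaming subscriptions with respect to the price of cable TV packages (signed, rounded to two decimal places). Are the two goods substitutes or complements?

%ΔQ_{streaming subscriptions} = (11730 − 9477)/avg = 2253/10603.5 = 0.212477…
%ΔP_{cable TV packages} = (106 − 94.8)/avg = 11.2/100.4 = 0.111553…
E_cross = (2253/10603.5) / (11.2/100.4) = 1.9047…
E_cross > 0 ⇒ the goods are substitutes.

1.90; substitutes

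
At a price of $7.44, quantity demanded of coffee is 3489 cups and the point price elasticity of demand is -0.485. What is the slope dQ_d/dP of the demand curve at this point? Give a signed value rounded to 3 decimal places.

-227.442

Ed = (dQ_d/dP)·(P/Q_d) ⇒ dQ_d/dP = Ed·Q_d/P = (-0.485)·3489/7.44 = -227.44153…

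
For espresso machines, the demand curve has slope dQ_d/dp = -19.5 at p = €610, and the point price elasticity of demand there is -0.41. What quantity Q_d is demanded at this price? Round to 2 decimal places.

29012.20

Ed = (dQ_d/dp)·(p/Q_d) ⇒ Q_d = (dQ_d/dp)·p/Ed = (-19.5)·610/(-0.41) = 29012.1951…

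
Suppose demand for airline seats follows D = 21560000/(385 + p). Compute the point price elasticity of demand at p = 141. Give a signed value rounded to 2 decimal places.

-0.27

dD/dp = −21560000/(385 + p)² = -77.9251. At p = 141, D = 40988.6.
Ed = (dD/dp)·(p/D) = (-77.9251) × (141/40988.6) = -0.2680…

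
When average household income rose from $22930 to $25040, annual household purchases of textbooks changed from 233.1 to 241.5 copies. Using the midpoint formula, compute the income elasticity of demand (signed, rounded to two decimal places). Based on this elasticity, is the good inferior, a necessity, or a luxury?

0.40; necessity

%ΔQ = (241.5 − 233.1)/[( 233.1 + 241.5)/2] = 8.4/237.3 = 0.035398…
%ΔIncome = (25040 − 22930)/[( 22930 + 25040)/2] = 2110/23985 = 0.087971…
E_income = (8.4/237.3) / (2110/23985) = 0.4023…
0 < E_income < 1 ⇒ normal good, necessity.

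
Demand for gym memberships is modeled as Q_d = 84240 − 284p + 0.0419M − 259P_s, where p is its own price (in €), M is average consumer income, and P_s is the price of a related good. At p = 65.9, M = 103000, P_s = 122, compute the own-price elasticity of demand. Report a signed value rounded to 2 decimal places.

At the given values, Q_d = 84240 − 284(65.9) + 0.0419(103000) − 259(122) = 38242.1.
∂Q_d/∂p = −284.
E = (-284) × (65.9/38242.1) = -0.4893…

-0.49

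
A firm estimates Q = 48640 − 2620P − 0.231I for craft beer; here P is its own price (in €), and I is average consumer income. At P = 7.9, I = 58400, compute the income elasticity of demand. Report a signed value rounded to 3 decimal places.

-0.933

At the given values, Q = 48640 − 2620(7.9) − 0.231(58400) = 14451.6.
∂Q/∂I = -0.231.
E = (-0.231) × (58400/14451.6) = -0.93348…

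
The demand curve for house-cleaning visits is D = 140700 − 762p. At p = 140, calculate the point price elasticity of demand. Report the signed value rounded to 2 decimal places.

dD/dp = −762. At p = 140, D = 140700 − 762(140) = 34020.
Ed = (dD/dp)·(p/D) = −762 × (140/34020) = -3.1358…

-3.14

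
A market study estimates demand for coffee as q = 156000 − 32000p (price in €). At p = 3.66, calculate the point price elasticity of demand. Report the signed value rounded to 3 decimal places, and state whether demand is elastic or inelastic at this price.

-3.012; elastic

dq/dp = −32000. At p = 3.66, q = 156000 − 32000(3.66) = 38880.
Ed = (dq/dp)·(p/q) = −32000 × (3.66/38880) = -3.01234…
|Ed| = 3.012 > 1, so demand is elastic.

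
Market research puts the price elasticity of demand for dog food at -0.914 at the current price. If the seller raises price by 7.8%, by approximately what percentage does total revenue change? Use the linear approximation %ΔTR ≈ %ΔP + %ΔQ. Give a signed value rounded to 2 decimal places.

+0.67%

%ΔQ ≈ Ed × %ΔP = (-0.914) × (+7.8%) = -7.1292%
%ΔTR ≈ %ΔP + %ΔQ = (+7.8%) + (-7.1292%) = +0.6708%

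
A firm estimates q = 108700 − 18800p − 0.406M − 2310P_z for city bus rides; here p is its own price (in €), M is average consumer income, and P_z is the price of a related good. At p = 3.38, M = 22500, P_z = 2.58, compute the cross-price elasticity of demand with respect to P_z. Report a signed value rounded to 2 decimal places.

-0.20

At the given values, q = 108700 − 18800(3.38) − 0.406(22500) − 2310(2.58) = 30061.2.
∂q/∂P_z = -2310.
E = (-2310) × (2.58/30061.2) = -0.1982…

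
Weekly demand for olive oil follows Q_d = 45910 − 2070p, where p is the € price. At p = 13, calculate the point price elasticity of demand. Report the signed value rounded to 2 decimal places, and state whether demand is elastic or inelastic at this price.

dQ_d/dp = −2070. At p = 13, Q_d = 45910 − 2070(13) = 19000.
Ed = (dQ_d/dp)·(p/Q_d) = −2070 × (13/19000) = -1.4163…
|Ed| = 1.42 > 1, so demand is elastic.

-1.42; elastic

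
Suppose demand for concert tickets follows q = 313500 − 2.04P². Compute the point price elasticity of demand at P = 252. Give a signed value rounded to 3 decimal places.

-1.409

dq/dP = −2·2.04·P = -1028.16. At P = 252, q = 183951.84.
Ed = (dq/dP)·(P/q) = (-1028.16) × (252/183951.84) = -1.40850…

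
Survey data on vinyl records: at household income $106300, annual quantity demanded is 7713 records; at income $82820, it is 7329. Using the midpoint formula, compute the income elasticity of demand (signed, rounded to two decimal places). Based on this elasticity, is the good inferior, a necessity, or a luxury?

%ΔQ = (7329 − 7713)/[( 7713 + 7329)/2] = -384/7521 = -0.051057…
%ΔIncome = (82820 − 106300)/[( 106300 + 82820)/2] = -23480/94560 = -0.248307…
E_income = (-384/7521) / (-23480/94560) = 0.2056…
0 < E_income < 1 ⇒ normal good, necessity.

0.21; necessity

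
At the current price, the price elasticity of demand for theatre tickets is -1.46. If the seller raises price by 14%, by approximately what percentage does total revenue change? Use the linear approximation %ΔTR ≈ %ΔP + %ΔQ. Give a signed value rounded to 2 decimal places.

-6.44%

%ΔQ ≈ Ed × %ΔP = (-1.46) × (+14%) = -20.4400%
%ΔTR ≈ %ΔP + %ΔQ = (+14%) + (-20.4400%) = -6.4400%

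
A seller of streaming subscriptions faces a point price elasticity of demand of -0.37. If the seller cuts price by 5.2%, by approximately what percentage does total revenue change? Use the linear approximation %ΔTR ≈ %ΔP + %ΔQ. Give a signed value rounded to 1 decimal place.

%ΔQ ≈ Ed × %ΔP = (-0.37) × (-5.2%) = +1.9240%
%ΔTR ≈ %ΔP + %ΔQ = (-5.2%) + (+1.9240%) = -3.2760%

-3.3%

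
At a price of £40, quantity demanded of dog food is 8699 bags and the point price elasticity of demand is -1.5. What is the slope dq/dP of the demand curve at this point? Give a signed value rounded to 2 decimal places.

-326.21

Ed = (dq/dP)·(P/q) ⇒ dq/dP = Ed·q/P = (-1.5)·8699/40 = -326.2125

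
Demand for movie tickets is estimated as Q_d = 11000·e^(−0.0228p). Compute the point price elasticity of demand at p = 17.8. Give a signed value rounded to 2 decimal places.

dQ_d/dp = −0.0228·Q_d = -167.137. At p = 17.8, Q_d = 7330.58.
Ed = (dQ_d/dp)·(p/Q_d) = (-167.137) × (17.8/7330.58) = -0.4058…

-0.41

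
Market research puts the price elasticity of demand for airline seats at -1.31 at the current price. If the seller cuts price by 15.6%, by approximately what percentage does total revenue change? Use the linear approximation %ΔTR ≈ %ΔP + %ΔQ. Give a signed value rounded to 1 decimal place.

+4.8%

%ΔQ ≈ Ed × %ΔP = (-1.31) × (-15.6%) = +20.4360%
%ΔTR ≈ %ΔP + %ΔQ = (-15.6%) + (+20.4360%) = +4.8360%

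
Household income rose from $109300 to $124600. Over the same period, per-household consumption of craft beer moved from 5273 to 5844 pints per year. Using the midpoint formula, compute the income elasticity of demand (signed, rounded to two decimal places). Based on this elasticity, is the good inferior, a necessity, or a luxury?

0.79; necessity

%ΔQ = (5844 − 5273)/[( 5273 + 5844)/2] = 571/5558.5 = 0.102725…
%ΔIncome = (124600 − 109300)/[( 109300 + 124600)/2] = 15300/116950 = 0.130825…
E_income = (571/5558.5) / (15300/116950) = 0.7852…
0 < E_income < 1 ⇒ normal good, necessity.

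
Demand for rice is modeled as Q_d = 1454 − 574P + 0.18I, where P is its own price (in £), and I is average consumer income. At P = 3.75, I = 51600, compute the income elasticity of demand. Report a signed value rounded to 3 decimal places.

At the given values, Q_d = 1454 − 574(3.75) + 0.18(51600) = 8589.5.
∂Q_d/∂I = 0.18.
E = (0.18) × (51600/8589.5) = 1.08132…

1.081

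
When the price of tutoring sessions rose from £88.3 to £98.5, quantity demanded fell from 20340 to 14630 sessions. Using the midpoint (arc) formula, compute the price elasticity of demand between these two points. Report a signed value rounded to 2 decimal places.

%ΔQ = (14630 − 20340) / [(20340 + 14630)/2] = -5710/17485 = -0.326565…
%ΔP = (98.5 − 88.3) / [(88.3 + 98.5)/2] = 10.2/93.4 = 0.109207…
Arc Ed = %ΔQ / %ΔP = (-5710/17485) / (10.2/93.4) = -2.9903…

-2.99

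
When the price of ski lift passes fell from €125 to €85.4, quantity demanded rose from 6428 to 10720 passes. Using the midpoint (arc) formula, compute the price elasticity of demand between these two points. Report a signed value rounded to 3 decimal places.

-1.330

%ΔQ = (10720 − 6428) / [(6428 + 10720)/2] = 4292/8574 = 0.500583…
%ΔP = (85.4 − 125) / [(125 + 85.4)/2] = -39.6/105.2 = -0.376425…
Arc Ed = %ΔQ / %ΔP = (4292/8574) / (-39.6/105.2) = -1.32983…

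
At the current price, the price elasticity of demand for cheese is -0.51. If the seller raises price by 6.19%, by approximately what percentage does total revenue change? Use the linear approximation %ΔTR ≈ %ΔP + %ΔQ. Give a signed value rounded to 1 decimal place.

%ΔQ ≈ Ed × %ΔP = (-0.51) × (+6.19%) = -3.1569%
%ΔTR ≈ %ΔP + %ΔQ = (+6.19%) + (-3.1569%) = +3.0331%

+3.0%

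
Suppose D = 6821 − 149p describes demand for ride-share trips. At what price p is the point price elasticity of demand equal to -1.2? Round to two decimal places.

24.97

Ed = −149p/(6821 − 149p). Set this equal to -1.2:
149p = 1.2·(6821 − 149p) ⇒ 149p(1 + 1.2) = 1.2·6821
p = 1.2·6821 / (149·2.2) = 24.9701…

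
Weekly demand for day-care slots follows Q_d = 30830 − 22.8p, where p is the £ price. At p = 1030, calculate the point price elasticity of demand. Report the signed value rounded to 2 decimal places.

dQ_d/dp = −22.8. At p = 1030, Q_d = 30830 − 22.8(1030) = 7346.
Ed = (dQ_d/dp)·(p/Q_d) = −22.8 × (1030/7346) = -3.1968…

-3.20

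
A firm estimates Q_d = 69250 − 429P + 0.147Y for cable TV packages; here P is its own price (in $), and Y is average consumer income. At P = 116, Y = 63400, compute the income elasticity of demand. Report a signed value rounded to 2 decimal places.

At the given values, Q_d = 69250 − 429(116) + 0.147(63400) = 28805.8.
∂Q_d/∂Y = 0.147.
E = (0.147) × (63400/28805.8) = 0.3235…

0.32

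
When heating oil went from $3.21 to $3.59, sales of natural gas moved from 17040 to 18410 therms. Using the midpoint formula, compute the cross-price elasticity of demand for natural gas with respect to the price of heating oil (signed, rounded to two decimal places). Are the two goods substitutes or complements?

0.69; substitutes

%ΔQ_{natural gas} = (18410 − 17040)/avg = 1370/17725 = 0.077291…
%ΔP_{heating oil} = (3.59 − 3.21)/avg = 0.38/3.4 = 0.111764…
E_cross = (1370/17725) / (0.38/3.4) = 0.6915…
E_cross > 0 ⇒ the goods are substitutes.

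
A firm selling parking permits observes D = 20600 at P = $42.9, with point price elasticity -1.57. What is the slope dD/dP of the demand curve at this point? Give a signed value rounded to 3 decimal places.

Ed = (dD/dP)·(P/D) ⇒ dD/dP = Ed·D/P = (-1.57)·20600/42.9 = -753.89277…

-753.893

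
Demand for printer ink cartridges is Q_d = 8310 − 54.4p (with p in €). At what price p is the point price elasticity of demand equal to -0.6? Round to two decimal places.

57.28

Ed = −54.4p/(8310 − 54.4p). Set this equal to -0.6:
54.4p = 0.6·(8310 − 54.4p) ⇒ 54.4p(1 + 0.6) = 0.6·8310
p = 0.6·8310 / (54.4·1.6) = 57.2840…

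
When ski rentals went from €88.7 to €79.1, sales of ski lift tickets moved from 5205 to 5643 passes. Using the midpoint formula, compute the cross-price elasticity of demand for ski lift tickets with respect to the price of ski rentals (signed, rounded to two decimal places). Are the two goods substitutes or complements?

-0.71; complements

%ΔQ_{ski lift tickets} = (5643 − 5205)/avg = 438/5424 = 0.080752…
%ΔP_{ski rentals} = (79.1 − 88.7)/avg = -9.6/83.9 = -0.114421…
E_cross = (438/5424) / (-9.6/83.9) = -0.7057…
E_cross < 0 ⇒ the goods are complements.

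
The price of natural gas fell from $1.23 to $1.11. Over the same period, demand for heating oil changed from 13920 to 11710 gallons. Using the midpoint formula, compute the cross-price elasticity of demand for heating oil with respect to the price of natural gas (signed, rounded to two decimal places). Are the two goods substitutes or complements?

%ΔQ_{heating oil} = (11710 − 13920)/avg = -2210/12815 = -0.172454…
%ΔP_{natural gas} = (1.11 − 1.23)/avg = -0.12/1.17 = -0.102564…
E_cross = (-2210/12815) / (-0.12/1.17) = 1.6814…
E_cross > 0 ⇒ the goods are substitutes.

1.68; substitutes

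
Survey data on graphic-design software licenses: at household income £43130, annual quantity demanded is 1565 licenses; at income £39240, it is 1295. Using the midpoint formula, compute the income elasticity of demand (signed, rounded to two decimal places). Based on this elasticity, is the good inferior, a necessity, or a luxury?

2.00; luxury

%ΔQ = (1295 − 1565)/[( 1565 + 1295)/2] = -270/1430 = -0.188811…
%ΔIncome = (39240 − 43130)/[( 43130 + 39240)/2] = -3890/41185 = -0.094451…
E_income = (-270/1430) / (-3890/41185) = 1.9990…
E_income > 1 ⇒ normal good, luxury.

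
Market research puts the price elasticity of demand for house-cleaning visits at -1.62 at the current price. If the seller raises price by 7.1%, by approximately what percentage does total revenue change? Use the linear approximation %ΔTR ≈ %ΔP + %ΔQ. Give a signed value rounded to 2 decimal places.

-4.40%

%ΔQ ≈ Ed × %ΔP = (-1.62) × (+7.1%) = -11.5020%
%ΔTR ≈ %ΔP + %ΔQ = (+7.1%) + (-11.5020%) = -4.4020%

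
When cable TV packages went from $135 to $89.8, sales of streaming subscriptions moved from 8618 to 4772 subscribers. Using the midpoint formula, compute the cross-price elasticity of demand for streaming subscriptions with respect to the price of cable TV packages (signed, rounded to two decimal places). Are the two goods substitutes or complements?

%ΔQ_{streaming subscriptions} = (4772 − 8618)/avg = -3846/6695 = -0.574458…
%ΔP_{cable TV packages} = (89.8 − 135)/avg = -45.2/112.4 = -0.402135…
E_cross = (-3846/6695) / (-45.2/112.4) = 1.4285…
E_cross > 0 ⇒ the goods are substitutes.

1.43; substitutes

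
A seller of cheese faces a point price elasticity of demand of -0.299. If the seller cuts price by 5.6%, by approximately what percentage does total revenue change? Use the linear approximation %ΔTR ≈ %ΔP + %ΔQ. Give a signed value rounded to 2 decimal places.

%ΔQ ≈ Ed × %ΔP = (-0.299) × (-5.6%) = +1.6744%
%ΔTR ≈ %ΔP + %ΔQ = (-5.6%) + (+1.6744%) = -3.9256%

-3.93%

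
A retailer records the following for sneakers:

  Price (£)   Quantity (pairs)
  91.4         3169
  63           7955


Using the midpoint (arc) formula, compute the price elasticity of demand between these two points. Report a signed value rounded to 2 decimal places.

%ΔQ = (7955 − 3169) / [(3169 + 7955)/2] = 4786/5562 = 0.860481…
%ΔP = (63 − 91.4) / [(91.4 + 63)/2] = -28.4/77.2 = -0.367875…
Arc Ed = %ΔQ / %ΔP = (4786/5562) / (-28.4/77.2) = -2.3390…

-2.34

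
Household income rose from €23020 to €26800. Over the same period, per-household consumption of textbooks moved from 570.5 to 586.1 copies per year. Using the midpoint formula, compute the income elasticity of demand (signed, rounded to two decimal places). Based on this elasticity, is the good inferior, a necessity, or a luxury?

%ΔQ = (586.1 − 570.5)/[( 570.5 + 586.1)/2] = 15.6/578.3 = 0.026975…
%ΔIncome = (26800 − 23020)/[( 23020 + 26800)/2] = 3780/24910 = 0.151746…
E_income = (15.6/578.3) / (3780/24910) = 0.1777…
0 < E_income < 1 ⇒ normal good, necessity.

0.18; necessity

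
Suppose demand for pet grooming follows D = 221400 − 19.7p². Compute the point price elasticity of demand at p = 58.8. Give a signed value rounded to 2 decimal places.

dD/dp = −2·19.7·p = -2316.72. At p = 58.8, D = 153288.432.
Ed = (dD/dp)·(p/D) = (-2316.72) × (58.8/153288.432) = -0.8886…

-0.89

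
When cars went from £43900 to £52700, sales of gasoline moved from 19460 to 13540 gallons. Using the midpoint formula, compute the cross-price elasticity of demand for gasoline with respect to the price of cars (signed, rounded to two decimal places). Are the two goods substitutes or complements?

-1.97; complements

%ΔQ_{gasoline} = (13540 − 19460)/avg = -5920/16500 = -0.358787…
%ΔP_{cars} = (52700 − 43900)/avg = 8800/48300 = 0.182194…
E_cross = (-5920/16500) / (8800/48300) = -1.9692…
E_cross < 0 ⇒ the goods are complements.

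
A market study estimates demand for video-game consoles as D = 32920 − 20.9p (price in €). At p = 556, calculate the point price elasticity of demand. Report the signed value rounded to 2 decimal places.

dD/dp = −20.9. At p = 556, D = 32920 − 20.9(556) = 21299.6.
Ed = (dD/dp)·(p/D) = −20.9 × (556/21299.6) = -0.5455…

-0.55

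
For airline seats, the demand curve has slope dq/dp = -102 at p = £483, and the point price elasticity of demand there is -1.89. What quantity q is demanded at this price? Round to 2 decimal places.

26066.67

Ed = (dq/dp)·(p/q) ⇒ q = (dq/dp)·p/Ed = (-102)·483/(-1.89) = 26066.6666…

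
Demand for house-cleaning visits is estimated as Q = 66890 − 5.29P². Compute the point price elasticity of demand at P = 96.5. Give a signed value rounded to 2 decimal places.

-5.59

dQ/dP = −2·5.29·P = -1020.97. At P = 96.5, Q = 17628.1975.
Ed = (dQ/dP)·(P/Q) = (-1020.97) × (96.5/17628.1975) = -5.5889…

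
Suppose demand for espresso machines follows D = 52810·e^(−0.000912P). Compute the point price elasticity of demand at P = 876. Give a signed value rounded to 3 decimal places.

dD/dP = −0.000912·D = -21.6645. At P = 876, D = 23754.9.
Ed = (dD/dP)·(P/D) = (-21.6645) × (876/23754.9) = -0.79891…

-0.799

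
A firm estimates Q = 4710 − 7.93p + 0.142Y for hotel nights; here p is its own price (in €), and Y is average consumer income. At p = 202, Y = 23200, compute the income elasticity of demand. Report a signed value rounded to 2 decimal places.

0.51

At the given values, Q = 4710 − 7.93(202) + 0.142(23200) = 6402.54.
∂Q/∂Y = 0.142.
E = (0.142) × (23200/6402.54) = 0.5145…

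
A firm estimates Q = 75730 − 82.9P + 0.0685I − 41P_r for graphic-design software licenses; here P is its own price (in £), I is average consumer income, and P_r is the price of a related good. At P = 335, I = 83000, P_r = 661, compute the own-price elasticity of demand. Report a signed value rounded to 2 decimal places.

At the given values, Q = 75730 − 82.9(335) + 0.0685(83000) − 41(661) = 26543.
∂Q/∂P = −82.9.
E = (-82.9) × (335/26543) = -1.0462…

-1.05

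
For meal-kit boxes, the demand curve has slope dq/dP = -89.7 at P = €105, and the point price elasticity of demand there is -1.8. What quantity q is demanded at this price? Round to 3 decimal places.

5232.500

Ed = (dq/dP)·(P/q) ⇒ q = (dq/dP)·P/Ed = (-89.7)·105/(-1.8) = 5232.5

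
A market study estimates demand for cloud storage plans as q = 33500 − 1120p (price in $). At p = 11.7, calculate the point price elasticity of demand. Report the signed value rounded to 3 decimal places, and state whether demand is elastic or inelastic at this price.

dq/dp = −1120. At p = 11.7, q = 33500 − 1120(11.7) = 20396.
Ed = (dq/dp)·(p/q) = −1120 × (11.7/20396) = -0.64247…
|Ed| = 0.642 < 1, so demand is inelastic.

-0.642; inelastic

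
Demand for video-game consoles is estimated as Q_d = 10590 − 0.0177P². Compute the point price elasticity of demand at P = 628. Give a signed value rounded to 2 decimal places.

-3.87

dQ_d/dP = −2·0.0177·P = -22.2312. At P = 628, Q_d = 3609.4032.
Ed = (dQ_d/dP)·(P/Q_d) = (-22.2312) × (628/3609.4032) = -3.8680…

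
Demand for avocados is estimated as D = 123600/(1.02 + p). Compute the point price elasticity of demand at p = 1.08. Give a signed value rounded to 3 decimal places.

-0.514

dD/dp = −123600/(1.02 + p)² = -28027.2. At p = 1.08, D = 58857.1.
Ed = (dD/dp)·(p/D) = (-28027.2) × (1.08/58857.1) = -0.51428…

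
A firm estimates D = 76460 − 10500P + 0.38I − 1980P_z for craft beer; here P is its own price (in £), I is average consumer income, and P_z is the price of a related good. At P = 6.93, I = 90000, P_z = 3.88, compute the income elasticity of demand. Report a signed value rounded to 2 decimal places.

At the given values, D = 76460 − 10500(6.93) + 0.38(90000) − 1980(3.88) = 30212.6.
∂D/∂I = 0.38.
E = (0.38) × (90000/30212.6) = 1.1319…

1.13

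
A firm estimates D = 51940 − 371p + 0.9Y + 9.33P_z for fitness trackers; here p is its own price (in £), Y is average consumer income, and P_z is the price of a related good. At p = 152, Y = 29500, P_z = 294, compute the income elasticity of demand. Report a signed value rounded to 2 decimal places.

1.07

At the given values, D = 51940 − 371(152) + 0.9(29500) + 9.33(294) = 24841.02.
∂D/∂Y = 0.9.
E = (0.9) × (29500/24841.02) = 1.0687…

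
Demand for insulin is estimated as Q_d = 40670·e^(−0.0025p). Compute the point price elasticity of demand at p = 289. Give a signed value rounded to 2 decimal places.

dQ_d/dp = −0.0025·Q_d = -49.367. At p = 289, Q_d = 19746.8.
Ed = (dQ_d/dp)·(p/Q_d) = (-49.367) × (289/19746.8) = -0.7225

-0.72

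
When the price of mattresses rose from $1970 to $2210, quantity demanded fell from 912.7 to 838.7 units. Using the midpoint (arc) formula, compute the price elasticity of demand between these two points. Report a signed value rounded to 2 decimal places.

-0.74

%ΔQ = (838.7 − 912.7) / [(912.7 + 838.7)/2] = -74/875.7 = -0.084503…
%ΔP = (2210 − 1970) / [(1970 + 2210)/2] = 240/2090 = 0.114832…
Arc Ed = %ΔQ / %ΔP = (-74/875.7) / (240/2090) = -0.7358…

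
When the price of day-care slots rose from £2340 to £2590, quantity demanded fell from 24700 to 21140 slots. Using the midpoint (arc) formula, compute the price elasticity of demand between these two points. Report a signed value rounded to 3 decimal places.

-1.531

%ΔQ = (21140 − 24700) / [(24700 + 21140)/2] = -3560/22920 = -0.155322…
%ΔP = (2590 − 2340) / [(2340 + 2590)/2] = 250/2465 = 0.101419…
Arc Ed = %ΔQ / %ΔP = (-3560/22920) / (250/2465) = -1.53148…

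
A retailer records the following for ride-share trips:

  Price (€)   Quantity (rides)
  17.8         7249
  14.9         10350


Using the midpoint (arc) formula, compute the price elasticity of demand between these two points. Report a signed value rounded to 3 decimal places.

%ΔQ = (10350 − 7249) / [(7249 + 10350)/2] = 3101/8799.5 = 0.352406…
%ΔP = (14.9 − 17.8) / [(17.8 + 14.9)/2] = -2.9/16.35 = -0.177370…
Arc Ed = %ΔQ / %ΔP = (3101/8799.5) / (-2.9/16.35) = -1.98684…

-1.987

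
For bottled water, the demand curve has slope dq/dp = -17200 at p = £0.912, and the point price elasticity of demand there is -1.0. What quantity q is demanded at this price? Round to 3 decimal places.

15686.400

Ed = (dq/dp)·(p/q) ⇒ q = (dq/dp)·p/Ed = (-17200)·0.912/(-1.0) = 15686.4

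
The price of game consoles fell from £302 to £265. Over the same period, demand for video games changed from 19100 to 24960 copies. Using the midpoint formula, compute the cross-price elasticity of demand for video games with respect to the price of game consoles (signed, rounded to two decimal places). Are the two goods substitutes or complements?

%ΔQ_{video games} = (24960 − 19100)/avg = 5860/22030 = 0.266000…
%ΔP_{game consoles} = (265 − 302)/avg = -37/283.5 = -0.130511…
E_cross = (5860/22030) / (-37/283.5) = -2.0381…
E_cross < 0 ⇒ the goods are complements.

-2.04; complements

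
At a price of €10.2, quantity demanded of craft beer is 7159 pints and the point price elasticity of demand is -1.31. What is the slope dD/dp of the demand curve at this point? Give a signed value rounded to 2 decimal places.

-919.44

Ed = (dD/dp)·(p/D) ⇒ dD/dp = Ed·D/p = (-1.31)·7159/10.2 = -919.4401…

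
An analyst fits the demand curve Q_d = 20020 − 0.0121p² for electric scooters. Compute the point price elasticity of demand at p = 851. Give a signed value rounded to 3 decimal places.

dQ_d/dp = −2·0.0121·p = -20.5942. At p = 851, Q_d = 11257.1679.
Ed = (dQ_d/dp)·(p/Q_d) = (-20.5942) × (851/11257.1679) = -1.55684…

-1.557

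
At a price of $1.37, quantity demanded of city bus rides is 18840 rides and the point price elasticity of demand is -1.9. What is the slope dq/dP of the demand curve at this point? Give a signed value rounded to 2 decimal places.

-26128.47

Ed = (dq/dP)·(P/q) ⇒ dq/dP = Ed·q/P = (-1.9)·18840/1.37 = -26128.4671…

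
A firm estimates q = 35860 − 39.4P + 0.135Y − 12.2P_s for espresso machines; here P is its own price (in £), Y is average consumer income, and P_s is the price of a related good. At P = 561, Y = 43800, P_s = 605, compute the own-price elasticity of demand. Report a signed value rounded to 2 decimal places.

At the given values, q = 35860 − 39.4(561) + 0.135(43800) − 12.2(605) = 12288.6.
∂q/∂P = −39.4.
E = (-39.4) × (561/12288.6) = -1.7986…

-1.80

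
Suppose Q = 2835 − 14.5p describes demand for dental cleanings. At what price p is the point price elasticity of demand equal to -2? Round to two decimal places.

Ed = −14.5p/(2835 − 14.5p). Set this equal to -2:
14.5p = 2·(2835 − 14.5p) ⇒ 14.5p(1 + 2) = 2·2835
p = 2·2835 / (14.5·3) = 130.3448…

130.34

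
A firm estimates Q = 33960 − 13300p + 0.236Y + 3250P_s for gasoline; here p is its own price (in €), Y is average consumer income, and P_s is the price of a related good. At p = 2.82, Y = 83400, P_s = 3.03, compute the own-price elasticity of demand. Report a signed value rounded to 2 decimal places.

-1.44

At the given values, Q = 33960 − 13300(2.82) + 0.236(83400) + 3250(3.03) = 25983.9.
∂Q/∂p = −13300.
E = (-13300) × (2.82/25983.9) = -1.4434…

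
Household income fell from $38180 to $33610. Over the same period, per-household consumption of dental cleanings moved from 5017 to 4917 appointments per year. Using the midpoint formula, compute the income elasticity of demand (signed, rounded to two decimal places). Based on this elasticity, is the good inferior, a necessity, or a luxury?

0.16; necessity

%ΔQ = (4917 − 5017)/[( 5017 + 4917)/2] = -100/4967 = -0.020132…
%ΔIncome = (33610 − 38180)/[( 38180 + 33610)/2] = -4570/35895 = -0.127315…
E_income = (-100/4967) / (-4570/35895) = 0.1581…
0 < E_income < 1 ⇒ normal good, necessity.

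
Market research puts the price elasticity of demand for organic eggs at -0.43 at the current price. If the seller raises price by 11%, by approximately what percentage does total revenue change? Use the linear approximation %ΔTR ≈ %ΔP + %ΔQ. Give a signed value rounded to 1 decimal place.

%ΔQ ≈ Ed × %ΔP = (-0.43) × (+11%) = -4.7300%
%ΔTR ≈ %ΔP + %ΔQ = (+11%) + (-4.7300%) = +6.2700%

+6.3%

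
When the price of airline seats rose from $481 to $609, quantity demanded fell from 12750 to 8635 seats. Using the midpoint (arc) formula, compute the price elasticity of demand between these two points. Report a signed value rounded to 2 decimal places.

-1.64

%ΔQ = (8635 − 12750) / [(12750 + 8635)/2] = -4115/10692.5 = -0.384849…
%ΔP = (609 − 481) / [(481 + 609)/2] = 128/545 = 0.234862…
Arc Ed = %ΔQ / %ΔP = (-4115/10692.5) / (128/545) = -1.6386…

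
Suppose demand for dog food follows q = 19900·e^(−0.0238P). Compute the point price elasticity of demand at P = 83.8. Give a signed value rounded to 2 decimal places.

-1.99

dq/dP = −0.0238·q = -64.4549. At P = 83.8, q = 2708.19.
Ed = (dq/dP)·(P/q) = (-64.4549) × (83.8/2708.19) = -1.9944…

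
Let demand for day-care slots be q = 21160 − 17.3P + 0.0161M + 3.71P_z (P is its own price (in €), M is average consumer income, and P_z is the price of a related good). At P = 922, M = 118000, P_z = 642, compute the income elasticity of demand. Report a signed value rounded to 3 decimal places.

At the given values, q = 21160 − 17.3(922) + 0.0161(118000) + 3.71(642) = 9491.02.
∂q/∂M = 0.0161.
E = (0.0161) × (118000/9491.02) = 0.20016…

0.200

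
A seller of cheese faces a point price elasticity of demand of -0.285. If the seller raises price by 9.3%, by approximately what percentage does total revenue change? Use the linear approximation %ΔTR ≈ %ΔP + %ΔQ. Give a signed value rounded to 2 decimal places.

%ΔQ ≈ Ed × %ΔP = (-0.285) × (+9.3%) = -2.6505%
%ΔTR ≈ %ΔP + %ΔQ = (+9.3%) + (-2.6505%) = +6.6495%

+6.65%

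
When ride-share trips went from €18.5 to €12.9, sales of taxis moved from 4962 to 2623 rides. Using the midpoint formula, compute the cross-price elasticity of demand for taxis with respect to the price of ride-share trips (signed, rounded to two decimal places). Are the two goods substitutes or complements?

1.73; substitutes

%ΔQ_{taxis} = (2623 − 4962)/avg = -2339/3792.5 = -0.616743…
%ΔP_{ride-share trips} = (12.9 − 18.5)/avg = -5.6/15.7 = -0.356687…
E_cross = (-2339/3792.5) / (-5.6/15.7) = 1.7290…
E_cross > 0 ⇒ the goods are substitutes.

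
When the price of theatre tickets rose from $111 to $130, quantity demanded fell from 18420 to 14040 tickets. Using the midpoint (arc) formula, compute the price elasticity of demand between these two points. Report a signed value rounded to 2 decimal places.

%ΔQ = (14040 − 18420) / [(18420 + 14040)/2] = -4380/16230 = -0.269870…
%ΔP = (130 − 111) / [(111 + 130)/2] = 19/120.5 = 0.157676…
Arc Ed = %ΔQ / %ΔP = (-4380/16230) / (19/120.5) = -1.7115…

-1.71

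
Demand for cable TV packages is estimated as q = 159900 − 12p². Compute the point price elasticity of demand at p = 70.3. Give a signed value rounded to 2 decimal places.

-1.18

dq/dp = −2·12·p = -1687.2. At p = 70.3, q = 100594.92.
Ed = (dq/dp)·(p/q) = (-1687.2) × (70.3/100594.92) = -1.1790…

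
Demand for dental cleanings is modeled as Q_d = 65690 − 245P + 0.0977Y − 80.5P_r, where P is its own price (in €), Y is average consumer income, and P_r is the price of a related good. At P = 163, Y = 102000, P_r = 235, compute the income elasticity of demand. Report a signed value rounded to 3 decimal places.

0.593

At the given values, Q_d = 65690 − 245(163) + 0.0977(102000) − 80.5(235) = 16802.9.
∂Q_d/∂Y = 0.0977.
E = (0.0977) × (102000/16802.9) = 0.59307…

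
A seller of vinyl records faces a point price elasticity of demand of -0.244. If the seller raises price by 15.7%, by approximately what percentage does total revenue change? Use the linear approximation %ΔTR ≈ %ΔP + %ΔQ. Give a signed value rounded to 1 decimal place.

%ΔQ ≈ Ed × %ΔP = (-0.244) × (+15.7%) = -3.8308%
%ΔTR ≈ %ΔP + %ΔQ = (+15.7%) + (-3.8308%) = +11.8692%

+11.9%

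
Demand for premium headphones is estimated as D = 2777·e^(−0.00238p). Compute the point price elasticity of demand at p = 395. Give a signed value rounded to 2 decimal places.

dD/dp = −0.00238·D = -2.5815. At p = 395, D = 1084.67.
Ed = (dD/dp)·(p/D) = (-2.5815) × (395/1084.67) = -0.9401

-0.94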